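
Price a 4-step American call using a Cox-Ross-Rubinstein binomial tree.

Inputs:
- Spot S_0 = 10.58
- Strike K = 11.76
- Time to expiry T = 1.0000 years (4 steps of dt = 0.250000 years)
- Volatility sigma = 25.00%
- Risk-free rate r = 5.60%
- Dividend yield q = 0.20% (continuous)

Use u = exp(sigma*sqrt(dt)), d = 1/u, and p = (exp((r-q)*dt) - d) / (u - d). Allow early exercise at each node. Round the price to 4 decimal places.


Answer: Price = V(0,0) = 0.8731

Derivation:
dt = T/N = 0.250000
u = exp(sigma*sqrt(dt)) = 1.133148; d = 1/u = 0.882497
p = (exp((r-q)*dt) - d) / (u - d) = 0.523015
Discount per step: exp(-r*dt) = 0.986098
Stock lattice S(k, i) with i counting down-moves:
  k=0: S(0,0) = 10.5800
  k=1: S(1,0) = 11.9887; S(1,1) = 9.3368
  k=2: S(2,0) = 13.5850; S(2,1) = 10.5800; S(2,2) = 8.2397
  k=3: S(3,0) = 15.3938; S(3,1) = 11.9887; S(3,2) = 9.3368; S(3,3) = 7.2715
  k=4: S(4,0) = 17.4435; S(4,1) = 13.5850; S(4,2) = 10.5800; S(4,3) = 8.2397; S(4,4) = 6.4171
Terminal payoffs V(N, i) = max(S_T - K, 0):
  V(4,0) = 5.683471; V(4,1) = 1.824989; V(4,2) = 0.000000; V(4,3) = 0.000000; V(4,4) = 0.000000
Backward induction: V(k, i) = exp(-r*dt) * [p * V(k+1, i) + (1-p) * V(k+1, i+1)]; then take max(V_cont, immediate exercise) for American.
  V(3,0) = exp(-r*dt) * [p*5.683471 + (1-p)*1.824989] = 3.789607; exercise = 3.633809; V(3,0) = max -> 3.789607
  V(3,1) = exp(-r*dt) * [p*1.824989 + (1-p)*0.000000] = 0.941228; exercise = 0.228711; V(3,1) = max -> 0.941228
  V(3,2) = exp(-r*dt) * [p*0.000000 + (1-p)*0.000000] = 0.000000; exercise = 0.000000; V(3,2) = max -> 0.000000
  V(3,3) = exp(-r*dt) * [p*0.000000 + (1-p)*0.000000] = 0.000000; exercise = 0.000000; V(3,3) = max -> 0.000000
  V(2,0) = exp(-r*dt) * [p*3.789607 + (1-p)*0.941228] = 2.397178; exercise = 1.824989; V(2,0) = max -> 2.397178
  V(2,1) = exp(-r*dt) * [p*0.941228 + (1-p)*0.000000] = 0.485433; exercise = 0.000000; V(2,1) = max -> 0.485433
  V(2,2) = exp(-r*dt) * [p*0.000000 + (1-p)*0.000000] = 0.000000; exercise = 0.000000; V(2,2) = max -> 0.000000
  V(1,0) = exp(-r*dt) * [p*2.397178 + (1-p)*0.485433] = 1.464655; exercise = 0.228711; V(1,0) = max -> 1.464655
  V(1,1) = exp(-r*dt) * [p*0.485433 + (1-p)*0.000000] = 0.250359; exercise = 0.000000; V(1,1) = max -> 0.250359
  V(0,0) = exp(-r*dt) * [p*1.464655 + (1-p)*0.250359] = 0.873145; exercise = 0.000000; V(0,0) = max -> 0.873145


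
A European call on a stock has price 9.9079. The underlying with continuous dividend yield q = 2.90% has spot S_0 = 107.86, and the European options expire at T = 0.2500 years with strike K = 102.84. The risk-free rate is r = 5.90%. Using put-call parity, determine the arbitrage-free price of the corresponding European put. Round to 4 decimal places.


Answer: Put price = 4.1613

Derivation:
Put-call parity: C - P = S_0 * exp(-qT) - K * exp(-rT).
S_0 * exp(-qT) = 107.8600 * 0.99277622 = 107.08084286
K * exp(-rT) = 102.8400 * 0.98535825 = 101.33424226
P = C - S*exp(-qT) + K*exp(-rT)
P = 9.9079 - 107.08084286 + 101.33424226 = 4.1613


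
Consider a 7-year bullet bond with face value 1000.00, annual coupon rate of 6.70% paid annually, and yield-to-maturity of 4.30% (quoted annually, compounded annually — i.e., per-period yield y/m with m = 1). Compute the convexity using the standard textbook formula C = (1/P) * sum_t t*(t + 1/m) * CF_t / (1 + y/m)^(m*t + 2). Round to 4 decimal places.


Coupon per period c = face * coupon_rate / m = 67.000000
Periods per year m = 1; per-period yield y/m = 0.043000
Number of cashflows N = 7
Cashflows (t years, CF_t, discount factor 1/(1+y/m)^(m*t), PV):
  t = 1.0000: CF_t = 67.000000, DF = 0.958773, PV = 64.237776
  t = 2.0000: CF_t = 67.000000, DF = 0.919245, PV = 61.589430
  t = 3.0000: CF_t = 67.000000, DF = 0.881347, PV = 59.050269
  t = 4.0000: CF_t = 67.000000, DF = 0.845012, PV = 56.615790
  t = 5.0000: CF_t = 67.000000, DF = 0.810174, PV = 54.281678
  t = 6.0000: CF_t = 67.000000, DF = 0.776773, PV = 52.043794
  t = 7.0000: CF_t = 1067.000000, DF = 0.744749, PV = 794.647022
Price P = sum_t PV_t = 1142.465758
Convexity numerator sum_t t*(t + 1/m) * CF_t / (1+y/m)^(m*t + 2):
  t = 1.0000: term = 118.100537
  t = 2.0000: term = 339.694738
  t = 3.0000: term = 651.380130
  t = 4.0000: term = 1040.875887
  t = 5.0000: term = 1496.945188
  t = 6.0000: term = 2009.322399
  t = 7.0000: term = 40906.626985
Convexity = (1/P) * sum = 46562.945864 / 1142.465758 = 40.756535

Answer: Convexity = 40.7565


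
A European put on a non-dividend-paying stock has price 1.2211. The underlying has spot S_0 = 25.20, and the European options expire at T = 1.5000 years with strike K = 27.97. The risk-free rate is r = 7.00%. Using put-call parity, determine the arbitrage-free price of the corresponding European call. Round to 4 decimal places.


Answer: Call price = 1.2390

Derivation:
Put-call parity: C - P = S_0 * exp(-qT) - K * exp(-rT).
S_0 * exp(-qT) = 25.2000 * 1.00000000 = 25.20000000
K * exp(-rT) = 27.9700 * 0.90032452 = 25.18207690
C = P + S*exp(-qT) - K*exp(-rT)
C = 1.2211 + 25.20000000 - 25.18207690 = 1.2390


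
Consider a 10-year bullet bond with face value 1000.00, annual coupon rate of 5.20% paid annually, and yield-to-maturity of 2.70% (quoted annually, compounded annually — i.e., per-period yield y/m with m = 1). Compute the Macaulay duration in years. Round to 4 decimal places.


Answer: Macaulay duration = 8.2526 years

Derivation:
Coupon per period c = face * coupon_rate / m = 52.000000
Periods per year m = 1; per-period yield y/m = 0.027000
Number of cashflows N = 10
Cashflows (t years, CF_t, discount factor 1/(1+y/m)^(m*t), PV):
  t = 1.0000: CF_t = 52.000000, DF = 0.973710, PV = 50.632911
  t = 2.0000: CF_t = 52.000000, DF = 0.948111, PV = 49.301764
  t = 3.0000: CF_t = 52.000000, DF = 0.923185, PV = 48.005612
  t = 4.0000: CF_t = 52.000000, DF = 0.898914, PV = 46.743537
  t = 5.0000: CF_t = 52.000000, DF = 0.875282, PV = 45.514641
  t = 6.0000: CF_t = 52.000000, DF = 0.852270, PV = 44.318054
  t = 7.0000: CF_t = 52.000000, DF = 0.829864, PV = 43.152925
  t = 8.0000: CF_t = 52.000000, DF = 0.808047, PV = 42.018427
  t = 9.0000: CF_t = 52.000000, DF = 0.786803, PV = 40.913756
  t = 10.0000: CF_t = 1052.000000, DF = 0.766118, PV = 805.955946
Price P = sum_t PV_t = 1216.557574
Macaulay numerator sum_t t * PV_t:
  t * PV_t at t = 1.0000: 50.632911
  t * PV_t at t = 2.0000: 98.603528
  t * PV_t at t = 3.0000: 144.016837
  t * PV_t at t = 4.0000: 186.974147
  t * PV_t at t = 5.0000: 227.573207
  t * PV_t at t = 6.0000: 265.908324
  t * PV_t at t = 7.0000: 302.070475
  t * PV_t at t = 8.0000: 336.147420
  t * PV_t at t = 9.0000: 368.223804
  t * PV_t at t = 10.0000: 8059.559463
Macaulay duration D = (sum_t t * PV_t) / P = 10039.710116 / 1216.557574 = 8.252556


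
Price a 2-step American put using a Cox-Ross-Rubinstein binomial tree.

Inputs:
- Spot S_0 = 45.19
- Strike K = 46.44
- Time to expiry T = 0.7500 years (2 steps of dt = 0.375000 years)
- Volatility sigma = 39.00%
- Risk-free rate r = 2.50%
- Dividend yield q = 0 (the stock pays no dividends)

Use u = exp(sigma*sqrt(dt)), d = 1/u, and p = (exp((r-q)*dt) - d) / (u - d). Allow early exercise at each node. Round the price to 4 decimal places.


dt = T/N = 0.375000
u = exp(sigma*sqrt(dt)) = 1.269757; d = 1/u = 0.787552
p = (exp((r-q)*dt) - d) / (u - d) = 0.460109
Discount per step: exp(-r*dt) = 0.990669
Stock lattice S(k, i) with i counting down-moves:
  k=0: S(0,0) = 45.1900
  k=1: S(1,0) = 57.3803; S(1,1) = 35.5895
  k=2: S(2,0) = 72.8590; S(2,1) = 45.1900; S(2,2) = 28.0286
Terminal payoffs V(N, i) = max(K - S_T, 0):
  V(2,0) = 0.000000; V(2,1) = 1.250000; V(2,2) = 18.411403
Backward induction: V(k, i) = exp(-r*dt) * [p * V(k+1, i) + (1-p) * V(k+1, i+1)]; then take max(V_cont, immediate exercise) for American.
  V(1,0) = exp(-r*dt) * [p*0.000000 + (1-p)*1.250000] = 0.668566; exercise = 0.000000; V(1,0) = max -> 0.668566
  V(1,1) = exp(-r*dt) * [p*1.250000 + (1-p)*18.411403] = 10.417162; exercise = 10.850503; V(1,1) = max -> 10.850503
  V(0,0) = exp(-r*dt) * [p*0.668566 + (1-p)*10.850503] = 6.108166; exercise = 1.250000; V(0,0) = max -> 6.108166

Answer: Price = V(0,0) = 6.1082


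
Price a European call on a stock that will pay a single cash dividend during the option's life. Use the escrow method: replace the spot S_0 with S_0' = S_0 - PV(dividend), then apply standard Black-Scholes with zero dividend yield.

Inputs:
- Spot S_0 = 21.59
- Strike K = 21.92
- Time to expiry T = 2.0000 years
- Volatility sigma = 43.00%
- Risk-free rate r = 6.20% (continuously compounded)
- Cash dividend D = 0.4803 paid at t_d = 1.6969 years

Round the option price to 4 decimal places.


Answer: Price = 5.7872

Derivation:
PV(D) = D * exp(-r * t_d) = 0.4803 * 0.90013745 = 0.43233602
S_0' = S_0 - PV(D) = 21.5900 - 0.43233602 = 21.15766398
d1 = (ln(S_0'/K) + (r + sigma^2/2)*T) / (sigma*sqrt(T)) = 0.44975731
d2 = d1 - sigma*sqrt(T) = -0.15835452
exp(-rT) = 0.88337984
N(d1) = 0.67355728; N(d2) = 0.43708872
C = S_0' * N(d1) - K * exp(-rT) * N(d2) = 21.15766398 * 0.67355728 - 21.9200 * 0.88337984 * 0.43708872 = 5.7872


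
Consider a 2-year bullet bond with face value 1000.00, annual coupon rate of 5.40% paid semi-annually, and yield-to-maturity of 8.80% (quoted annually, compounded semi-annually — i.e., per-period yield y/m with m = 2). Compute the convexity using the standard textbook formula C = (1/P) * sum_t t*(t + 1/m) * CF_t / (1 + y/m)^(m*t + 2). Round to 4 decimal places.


Answer: Convexity = 4.3426

Derivation:
Coupon per period c = face * coupon_rate / m = 27.000000
Periods per year m = 2; per-period yield y/m = 0.044000
Number of cashflows N = 4
Cashflows (t years, CF_t, discount factor 1/(1+y/m)^(m*t), PV):
  t = 0.5000: CF_t = 27.000000, DF = 0.957854, PV = 25.862069
  t = 1.0000: CF_t = 27.000000, DF = 0.917485, PV = 24.772097
  t = 1.5000: CF_t = 27.000000, DF = 0.878817, PV = 23.728062
  t = 2.0000: CF_t = 1027.000000, DF = 0.841779, PV = 864.506870
Price P = sum_t PV_t = 938.869098
Convexity numerator sum_t t*(t + 1/m) * CF_t / (1+y/m)^(m*t + 2):
  t = 0.5000: term = 11.864031
  t = 1.0000: term = 34.092043
  t = 1.5000: term = 65.310427
  t = 2.0000: term = 3965.860703
Convexity = (1/P) * sum = 4077.127204 / 938.869098 = 4.342594


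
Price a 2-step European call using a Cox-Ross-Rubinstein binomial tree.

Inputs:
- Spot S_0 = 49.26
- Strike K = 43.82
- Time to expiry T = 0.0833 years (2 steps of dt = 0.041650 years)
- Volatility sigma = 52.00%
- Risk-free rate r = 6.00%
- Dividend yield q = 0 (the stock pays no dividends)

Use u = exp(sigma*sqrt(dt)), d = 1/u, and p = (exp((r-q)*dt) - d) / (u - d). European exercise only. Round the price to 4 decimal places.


Answer: Price = V(0,0) = 6.7078

Derivation:
dt = T/N = 0.041650
u = exp(sigma*sqrt(dt)) = 1.111959; d = 1/u = 0.899314
p = (exp((r-q)*dt) - d) / (u - d) = 0.485261
Discount per step: exp(-r*dt) = 0.997504
Stock lattice S(k, i) with i counting down-moves:
  k=0: S(0,0) = 49.2600
  k=1: S(1,0) = 54.7751; S(1,1) = 44.3002
  k=2: S(2,0) = 60.9077; S(2,1) = 49.2600; S(2,2) = 39.8398
Terminal payoffs V(N, i) = max(S_T - K, 0):
  V(2,0) = 17.087666; V(2,1) = 5.440000; V(2,2) = 0.000000
Backward induction: V(k, i) = exp(-r*dt) * [p * V(k+1, i) + (1-p) * V(k+1, i+1)].
  V(1,0) = exp(-r*dt) * [p*17.087666 + (1-p)*5.440000] = 11.064470
  V(1,1) = exp(-r*dt) * [p*5.440000 + (1-p)*0.000000] = 2.633230
  V(0,0) = exp(-r*dt) * [p*11.064470 + (1-p)*2.633230] = 6.707795


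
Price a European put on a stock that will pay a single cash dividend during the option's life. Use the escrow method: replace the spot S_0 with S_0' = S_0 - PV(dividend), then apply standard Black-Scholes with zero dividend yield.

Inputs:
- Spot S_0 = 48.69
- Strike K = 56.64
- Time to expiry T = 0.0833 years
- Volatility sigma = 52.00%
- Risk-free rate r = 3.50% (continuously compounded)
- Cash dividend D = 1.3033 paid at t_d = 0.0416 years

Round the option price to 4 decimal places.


Answer: Price = 9.5498

Derivation:
PV(D) = D * exp(-r * t_d) = 1.3033 * 0.99854506 = 1.30140378
S_0' = S_0 - PV(D) = 48.6900 - 1.30140378 = 47.38859622
d1 = (ln(S_0'/K) + (r + sigma^2/2)*T) / (sigma*sqrt(T)) = -1.09378353
d2 = d1 - sigma*sqrt(T) = -1.24386458
exp(-rT) = 0.99708875
N(-d1) = 0.86297504; N(-d2) = 0.89322530
P = K * exp(-rT) * N(-d2) - S_0' * N(-d1) = 56.6400 * 0.99708875 * 0.89322530 - 47.38859622 * 0.86297504 = 9.5498


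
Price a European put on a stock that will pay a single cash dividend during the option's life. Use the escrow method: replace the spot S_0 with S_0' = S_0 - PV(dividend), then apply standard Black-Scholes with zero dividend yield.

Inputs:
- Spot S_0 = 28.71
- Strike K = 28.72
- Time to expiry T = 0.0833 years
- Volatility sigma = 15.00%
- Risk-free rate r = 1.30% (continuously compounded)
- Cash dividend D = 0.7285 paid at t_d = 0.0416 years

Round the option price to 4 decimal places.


Answer: Price = 0.9220

Derivation:
PV(D) = D * exp(-r * t_d) = 0.7285 * 0.99945935 = 0.72810613
S_0' = S_0 - PV(D) = 28.7100 - 0.72810613 = 27.98189387
d1 = (ln(S_0'/K) + (r + sigma^2/2)*T) / (sigma*sqrt(T)) = -0.55473824
d2 = d1 - sigma*sqrt(T) = -0.59803085
exp(-rT) = 0.99891769
N(-d1) = 0.71046314; N(-d2) = 0.72509033
P = K * exp(-rT) * N(-d2) - S_0' * N(-d1) = 28.7200 * 0.99891769 * 0.72509033 - 27.98189387 * 0.71046314 = 0.9220


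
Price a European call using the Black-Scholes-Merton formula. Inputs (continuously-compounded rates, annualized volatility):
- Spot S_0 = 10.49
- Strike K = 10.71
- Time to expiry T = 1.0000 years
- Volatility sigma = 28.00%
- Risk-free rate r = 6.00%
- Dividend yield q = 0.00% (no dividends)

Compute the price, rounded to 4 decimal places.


Answer: Price = 1.3585

Derivation:
d1 = (ln(S/K) + (r - q + 0.5*sigma^2) * T) / (sigma * sqrt(T)) = 0.28015906
d2 = d1 - sigma * sqrt(T) = 0.00015906
exp(-rT) = 0.94176453; exp(-qT) = 1.00000000
C = S_0 * exp(-qT) * N(d1) - K * exp(-rT) * N(d2)
N(d1) = 0.61032226; N(d2) = 0.50006346
C = 10.4900 * 1.00000000 * 0.61032226 - 10.7100 * 0.94176453 * 0.50006346 = 1.3585


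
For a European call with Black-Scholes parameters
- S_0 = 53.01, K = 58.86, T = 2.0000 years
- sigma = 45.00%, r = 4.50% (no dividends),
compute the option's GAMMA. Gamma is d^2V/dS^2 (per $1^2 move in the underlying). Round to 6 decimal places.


Answer: Gamma = 0.011322

Derivation:
d1 = 0.2951288220; d2 = -0.3412672811
phi(d1) = 0.3819410338; exp(-qT) = 1.0000000000; exp(-rT) = 0.9139311853
Gamma = exp(-qT) * phi(d1) / (S * sigma * sqrt(T)) = 1.0000000000 * 0.3819410338 / (53.0100 * 0.4500 * 1.4142135624) = 0.011322


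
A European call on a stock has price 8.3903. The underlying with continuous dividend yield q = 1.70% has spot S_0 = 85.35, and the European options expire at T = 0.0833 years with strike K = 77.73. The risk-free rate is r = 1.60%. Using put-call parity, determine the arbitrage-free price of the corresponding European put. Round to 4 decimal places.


Put-call parity: C - P = S_0 * exp(-qT) - K * exp(-rT).
S_0 * exp(-qT) = 85.3500 * 0.99858490 = 85.22922140
K * exp(-rT) = 77.7300 * 0.99866809 = 77.62647046
P = C - S*exp(-qT) + K*exp(-rT)
P = 8.3903 - 85.22922140 + 77.62647046 = 0.7875

Answer: Put price = 0.7875


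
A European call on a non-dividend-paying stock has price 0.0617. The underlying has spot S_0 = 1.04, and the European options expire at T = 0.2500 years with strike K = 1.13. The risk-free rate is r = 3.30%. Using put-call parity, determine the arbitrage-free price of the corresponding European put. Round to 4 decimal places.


Put-call parity: C - P = S_0 * exp(-qT) - K * exp(-rT).
S_0 * exp(-qT) = 1.0400 * 1.00000000 = 1.04000000
K * exp(-rT) = 1.1300 * 0.99178394 = 1.12071585
P = C - S*exp(-qT) + K*exp(-rT)
P = 0.0617 - 1.04000000 + 1.12071585 = 0.1424

Answer: Put price = 0.1424


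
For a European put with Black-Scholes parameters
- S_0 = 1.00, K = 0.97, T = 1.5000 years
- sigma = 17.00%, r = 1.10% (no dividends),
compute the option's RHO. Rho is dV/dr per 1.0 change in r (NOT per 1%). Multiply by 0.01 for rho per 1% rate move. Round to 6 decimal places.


Answer: Rho = -0.646428

Derivation:
d1 = 0.3296446809; d2 = 0.1214380527
phi(d1) = 0.3778449544; exp(-qT) = 1.0000000000; exp(-rT) = 0.9836353794
N(-d2) = 0.4516720391
Rho = -K*T*exp(-rT)*N(-d2) = -0.9700 * 1.5000 * 0.9836353794 * 0.4516720391 = -0.646428


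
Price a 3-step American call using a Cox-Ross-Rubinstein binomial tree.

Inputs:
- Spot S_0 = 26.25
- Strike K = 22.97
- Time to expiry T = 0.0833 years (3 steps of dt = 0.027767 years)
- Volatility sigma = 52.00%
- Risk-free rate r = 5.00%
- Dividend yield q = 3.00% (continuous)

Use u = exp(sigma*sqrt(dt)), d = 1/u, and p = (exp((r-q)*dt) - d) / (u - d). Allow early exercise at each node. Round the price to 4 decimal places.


Answer: Price = V(0,0) = 3.6886

Derivation:
dt = T/N = 0.027767
u = exp(sigma*sqrt(dt)) = 1.090514; d = 1/u = 0.916999
p = (exp((r-q)*dt) - d) / (u - d) = 0.481553
Discount per step: exp(-r*dt) = 0.998613
Stock lattice S(k, i) with i counting down-moves:
  k=0: S(0,0) = 26.2500
  k=1: S(1,0) = 28.6260; S(1,1) = 24.0712
  k=2: S(2,0) = 31.2171; S(2,1) = 26.2500; S(2,2) = 22.0733
  k=3: S(3,0) = 34.0426; S(3,1) = 28.6260; S(3,2) = 24.0712; S(3,3) = 20.2412
Terminal payoffs V(N, i) = max(S_T - K, 0):
  V(3,0) = 11.072644; V(3,1) = 5.655998; V(3,2) = 1.101213; V(3,3) = 0.000000
Backward induction: V(k, i) = exp(-r*dt) * [p * V(k+1, i) + (1-p) * V(k+1, i+1)]; then take max(V_cont, immediate exercise) for American.
  V(2,0) = exp(-r*dt) * [p*11.072644 + (1-p)*5.655998] = 8.252932; exercise = 8.247057; V(2,0) = max -> 8.252932
  V(2,1) = exp(-r*dt) * [p*5.655998 + (1-p)*1.101213] = 3.290011; exercise = 3.280000; V(2,1) = max -> 3.290011
  V(2,2) = exp(-r*dt) * [p*1.101213 + (1-p)*0.000000] = 0.529556; exercise = 0.000000; V(2,2) = max -> 0.529556
  V(1,0) = exp(-r*dt) * [p*8.252932 + (1-p)*3.290011] = 5.672038; exercise = 5.655998; V(1,0) = max -> 5.672038
  V(1,1) = exp(-r*dt) * [p*3.290011 + (1-p)*0.529556] = 1.856281; exercise = 1.101213; V(1,1) = max -> 1.856281
  V(0,0) = exp(-r*dt) * [p*5.672038 + (1-p)*1.856281] = 3.688644; exercise = 3.280000; V(0,0) = max -> 3.688644


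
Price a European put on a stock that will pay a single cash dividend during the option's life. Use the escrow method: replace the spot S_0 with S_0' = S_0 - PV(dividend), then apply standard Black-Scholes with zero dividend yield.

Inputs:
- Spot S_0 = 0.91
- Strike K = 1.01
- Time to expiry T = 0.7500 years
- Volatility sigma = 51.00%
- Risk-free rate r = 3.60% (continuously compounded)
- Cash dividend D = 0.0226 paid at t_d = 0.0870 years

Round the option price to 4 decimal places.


PV(D) = D * exp(-r * t_d) = 0.0226 * 0.99687290 = 0.02252933
S_0' = S_0 - PV(D) = 0.9100 - 0.02252933 = 0.88747067
d1 = (ln(S_0'/K) + (r + sigma^2/2)*T) / (sigma*sqrt(T)) = -0.01085109
d2 = d1 - sigma*sqrt(T) = -0.45252405
exp(-rT) = 0.97336124
N(-d1) = 0.50432887; N(-d2) = 0.67455425
P = K * exp(-rT) * N(-d2) - S_0' * N(-d1) = 1.0100 * 0.97336124 * 0.67455425 - 0.88747067 * 0.50432887 = 0.2156

Answer: Price = 0.2156


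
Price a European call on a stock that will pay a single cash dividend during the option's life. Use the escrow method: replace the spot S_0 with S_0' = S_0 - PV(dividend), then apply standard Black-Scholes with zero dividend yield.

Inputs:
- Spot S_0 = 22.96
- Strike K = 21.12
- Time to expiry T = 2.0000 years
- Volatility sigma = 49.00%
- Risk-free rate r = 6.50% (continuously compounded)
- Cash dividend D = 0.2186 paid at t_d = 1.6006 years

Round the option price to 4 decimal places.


PV(D) = D * exp(-r * t_d) = 0.2186 * 0.90119015 = 0.19700017
S_0' = S_0 - PV(D) = 22.9600 - 0.19700017 = 22.76299983
d1 = (ln(S_0'/K) + (r + sigma^2/2)*T) / (sigma*sqrt(T)) = 0.64219141
d2 = d1 - sigma*sqrt(T) = -0.05077323
exp(-rT) = 0.87809543
N(d1) = 0.73962555; N(d2) = 0.47975311
C = S_0' * N(d1) - K * exp(-rT) * N(d2) = 22.76299983 * 0.73962555 - 21.1200 * 0.87809543 * 0.47975311 = 7.9389

Answer: Price = 7.9389


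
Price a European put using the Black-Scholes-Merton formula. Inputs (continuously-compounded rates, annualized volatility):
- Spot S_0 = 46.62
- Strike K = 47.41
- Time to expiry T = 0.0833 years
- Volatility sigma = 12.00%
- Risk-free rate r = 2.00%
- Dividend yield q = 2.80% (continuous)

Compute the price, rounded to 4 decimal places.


Answer: Price = 1.1389

Derivation:
d1 = (ln(S/K) + (r - q + 0.5*sigma^2) * T) / (sigma * sqrt(T)) = -0.48709767
d2 = d1 - sigma * sqrt(T) = -0.52173176
exp(-rT) = 0.99833539; exp(-qT) = 0.99767032
P = K * exp(-rT) * N(-d2) - S_0 * exp(-qT) * N(-d1)
N(-d1) = 0.68690544; N(-d2) = 0.69907145
P = 47.4100 * 0.99833539 * 0.69907145 - 46.6200 * 0.99767032 * 0.68690544 = 1.1389


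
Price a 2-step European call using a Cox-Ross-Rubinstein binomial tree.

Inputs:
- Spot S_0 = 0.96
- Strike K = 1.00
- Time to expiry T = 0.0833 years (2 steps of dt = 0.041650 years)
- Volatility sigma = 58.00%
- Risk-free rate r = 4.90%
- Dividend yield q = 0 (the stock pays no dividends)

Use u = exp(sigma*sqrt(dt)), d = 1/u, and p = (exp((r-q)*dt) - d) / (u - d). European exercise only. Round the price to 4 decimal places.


dt = T/N = 0.041650
u = exp(sigma*sqrt(dt)) = 1.125659; d = 1/u = 0.888369
p = (exp((r-q)*dt) - d) / (u - d) = 0.479052
Discount per step: exp(-r*dt) = 0.997961
Stock lattice S(k, i) with i counting down-moves:
  k=0: S(0,0) = 0.9600
  k=1: S(1,0) = 1.0806; S(1,1) = 0.8528
  k=2: S(2,0) = 1.2164; S(2,1) = 0.9600; S(2,2) = 0.7576
Terminal payoffs V(N, i) = max(S_T - K, 0):
  V(2,0) = 0.216423; V(2,1) = 0.000000; V(2,2) = 0.000000
Backward induction: V(k, i) = exp(-r*dt) * [p * V(k+1, i) + (1-p) * V(k+1, i+1)].
  V(1,0) = exp(-r*dt) * [p*0.216423 + (1-p)*0.000000] = 0.103467
  V(1,1) = exp(-r*dt) * [p*0.000000 + (1-p)*0.000000] = 0.000000
  V(0,0) = exp(-r*dt) * [p*0.103467 + (1-p)*0.000000] = 0.049465

Answer: Price = V(0,0) = 0.0495


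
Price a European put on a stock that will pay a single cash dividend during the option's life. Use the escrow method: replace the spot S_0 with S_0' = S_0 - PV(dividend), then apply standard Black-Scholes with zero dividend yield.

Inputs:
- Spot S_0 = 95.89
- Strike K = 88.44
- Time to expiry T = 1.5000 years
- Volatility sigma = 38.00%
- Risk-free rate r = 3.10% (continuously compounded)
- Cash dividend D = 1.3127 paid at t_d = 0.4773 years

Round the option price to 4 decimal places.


Answer: Price = 11.8633

Derivation:
PV(D) = D * exp(-r * t_d) = 1.3127 * 0.98531263 = 1.29341989
S_0' = S_0 - PV(D) = 95.8900 - 1.29341989 = 94.59658011
d1 = (ln(S_0'/K) + (r + sigma^2/2)*T) / (sigma*sqrt(T)) = 0.47721425
d2 = d1 - sigma*sqrt(T) = 0.01181120
exp(-rT) = 0.95456456
N(-d1) = 0.31660478; N(-d2) = 0.49528812
P = K * exp(-rT) * N(-d2) - S_0' * N(-d1) = 88.4400 * 0.95456456 * 0.49528812 - 94.59658011 * 0.31660478 = 11.8633


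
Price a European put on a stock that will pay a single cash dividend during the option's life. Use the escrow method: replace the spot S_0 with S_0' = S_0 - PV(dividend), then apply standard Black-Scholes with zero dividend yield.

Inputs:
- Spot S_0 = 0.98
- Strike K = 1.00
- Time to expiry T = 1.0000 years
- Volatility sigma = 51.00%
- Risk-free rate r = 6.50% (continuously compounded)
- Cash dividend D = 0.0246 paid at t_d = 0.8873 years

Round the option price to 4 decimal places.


Answer: Price = 0.1809

Derivation:
PV(D) = D * exp(-r * t_d) = 0.0246 * 0.94395716 = 0.02322135
S_0' = S_0 - PV(D) = 0.9800 - 0.02322135 = 0.95677865
d1 = (ln(S_0'/K) + (r + sigma^2/2)*T) / (sigma*sqrt(T)) = 0.29581724
d2 = d1 - sigma*sqrt(T) = -0.21418276
exp(-rT) = 0.93706746
N(-d1) = 0.38368483; N(-d2) = 0.58479773
P = K * exp(-rT) * N(-d2) - S_0' * N(-d1) = 1.0000 * 0.93706746 * 0.58479773 - 0.95677865 * 0.38368483 = 0.1809


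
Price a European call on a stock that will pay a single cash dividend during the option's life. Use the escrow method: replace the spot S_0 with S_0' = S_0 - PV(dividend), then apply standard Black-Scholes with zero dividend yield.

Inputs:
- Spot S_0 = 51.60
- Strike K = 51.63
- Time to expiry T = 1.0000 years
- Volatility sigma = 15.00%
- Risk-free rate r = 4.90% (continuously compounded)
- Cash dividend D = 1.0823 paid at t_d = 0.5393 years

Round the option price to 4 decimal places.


PV(D) = D * exp(-r * t_d) = 1.0823 * 0.97392040 = 1.05407405
S_0' = S_0 - PV(D) = 51.6000 - 1.05407405 = 50.54592595
d1 = (ln(S_0'/K) + (r + sigma^2/2)*T) / (sigma*sqrt(T)) = 0.26019633
d2 = d1 - sigma*sqrt(T) = 0.11019633
exp(-rT) = 0.95218113
N(d1) = 0.60264383; N(d2) = 0.54387316
C = S_0' * N(d1) - K * exp(-rT) * N(d2) = 50.54592595 * 0.60264383 - 51.6300 * 0.95218113 * 0.54387316 = 3.7238

Answer: Price = 3.7238


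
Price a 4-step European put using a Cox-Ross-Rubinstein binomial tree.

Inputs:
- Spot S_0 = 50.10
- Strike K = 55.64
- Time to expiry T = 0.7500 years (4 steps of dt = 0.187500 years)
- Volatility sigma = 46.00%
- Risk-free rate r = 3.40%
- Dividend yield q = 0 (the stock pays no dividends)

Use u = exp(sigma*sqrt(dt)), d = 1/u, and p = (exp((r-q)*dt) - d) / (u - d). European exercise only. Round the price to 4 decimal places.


Answer: Price = V(0,0) = 10.7020

Derivation:
dt = T/N = 0.187500
u = exp(sigma*sqrt(dt)) = 1.220409; d = 1/u = 0.819398
p = (exp((r-q)*dt) - d) / (u - d) = 0.466316
Discount per step: exp(-r*dt) = 0.993645
Stock lattice S(k, i) with i counting down-moves:
  k=0: S(0,0) = 50.1000
  k=1: S(1,0) = 61.1425; S(1,1) = 41.0518
  k=2: S(2,0) = 74.6188; S(2,1) = 50.1000; S(2,2) = 33.6378
  k=3: S(3,0) = 91.0655; S(3,1) = 61.1425; S(3,2) = 41.0518; S(3,3) = 27.5627
  k=4: S(4,0) = 111.1371; S(4,1) = 74.6188; S(4,2) = 50.1000; S(4,3) = 33.6378; S(4,4) = 22.5848
Terminal payoffs V(N, i) = max(K - S_T, 0):
  V(4,0) = 0.000000; V(4,1) = 0.000000; V(4,2) = 5.540000; V(4,3) = 22.002237; V(4,4) = 33.055188
Backward induction: V(k, i) = exp(-r*dt) * [p * V(k+1, i) + (1-p) * V(k+1, i+1)].
  V(3,0) = exp(-r*dt) * [p*0.000000 + (1-p)*0.000000] = 0.000000
  V(3,1) = exp(-r*dt) * [p*0.000000 + (1-p)*5.540000] = 2.937823
  V(3,2) = exp(-r*dt) * [p*5.540000 + (1-p)*22.002237] = 14.234603
  V(3,3) = exp(-r*dt) * [p*22.002237 + (1-p)*33.055188] = 27.723721
  V(2,0) = exp(-r*dt) * [p*0.000000 + (1-p)*2.937823] = 1.557907
  V(2,1) = exp(-r*dt) * [p*2.937823 + (1-p)*14.234603] = 8.909757
  V(2,2) = exp(-r*dt) * [p*14.234603 + (1-p)*27.723721] = 21.297331
  V(1,0) = exp(-r*dt) * [p*1.557907 + (1-p)*8.909757] = 5.446641
  V(1,1) = exp(-r*dt) * [p*8.909757 + (1-p)*21.297331] = 15.422181
  V(0,0) = exp(-r*dt) * [p*5.446641 + (1-p)*15.422181] = 10.701988


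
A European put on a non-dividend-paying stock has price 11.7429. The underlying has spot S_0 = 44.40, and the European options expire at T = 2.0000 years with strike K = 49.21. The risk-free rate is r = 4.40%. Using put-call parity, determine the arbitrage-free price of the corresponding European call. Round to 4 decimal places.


Put-call parity: C - P = S_0 * exp(-qT) - K * exp(-rT).
S_0 * exp(-qT) = 44.4000 * 1.00000000 = 44.40000000
K * exp(-rT) = 49.2100 * 0.91576088 = 45.06459274
C = P + S*exp(-qT) - K*exp(-rT)
C = 11.7429 + 44.40000000 - 45.06459274 = 11.0783

Answer: Call price = 11.0783


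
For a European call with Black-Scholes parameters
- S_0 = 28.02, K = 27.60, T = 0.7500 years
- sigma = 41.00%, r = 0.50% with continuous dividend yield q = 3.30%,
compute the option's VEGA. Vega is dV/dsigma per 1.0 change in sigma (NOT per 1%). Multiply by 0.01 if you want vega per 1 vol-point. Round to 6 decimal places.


Answer: Vega = 9.322588

Derivation:
d1 = 0.1609265816; d2 = -0.1941438340
phi(d1) = 0.3938098047; exp(-qT) = 0.9755537700; exp(-rT) = 0.9962570225
Vega = S * exp(-qT) * phi(d1) * sqrt(T) = 28.0200 * 0.9755537700 * 0.3938098047 * 0.8660254038 = 9.322588


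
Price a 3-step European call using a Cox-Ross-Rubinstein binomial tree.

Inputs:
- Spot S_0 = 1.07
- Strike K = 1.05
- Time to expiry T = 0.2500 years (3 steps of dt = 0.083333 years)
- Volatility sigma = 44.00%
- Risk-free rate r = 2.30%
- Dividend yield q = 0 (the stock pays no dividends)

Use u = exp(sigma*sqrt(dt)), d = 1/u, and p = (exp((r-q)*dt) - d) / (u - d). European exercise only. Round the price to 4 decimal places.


dt = T/N = 0.083333
u = exp(sigma*sqrt(dt)) = 1.135436; d = 1/u = 0.880719
p = (exp((r-q)*dt) - d) / (u - d) = 0.475820
Discount per step: exp(-r*dt) = 0.998085
Stock lattice S(k, i) with i counting down-moves:
  k=0: S(0,0) = 1.0700
  k=1: S(1,0) = 1.2149; S(1,1) = 0.9424
  k=2: S(2,0) = 1.3795; S(2,1) = 1.0700; S(2,2) = 0.8300
  k=3: S(3,0) = 1.5663; S(3,1) = 1.2149; S(3,2) = 0.9424; S(3,3) = 0.7310
Terminal payoffs V(N, i) = max(S_T - K, 0):
  V(3,0) = 0.516290; V(3,1) = 0.164917; V(3,2) = 0.000000; V(3,3) = 0.000000
Backward induction: V(k, i) = exp(-r*dt) * [p * V(k+1, i) + (1-p) * V(k+1, i+1)].
  V(2,0) = exp(-r*dt) * [p*0.516290 + (1-p)*0.164917] = 0.331471
  V(2,1) = exp(-r*dt) * [p*0.164917 + (1-p)*0.000000] = 0.078321
  V(2,2) = exp(-r*dt) * [p*0.000000 + (1-p)*0.000000] = 0.000000
  V(1,0) = exp(-r*dt) * [p*0.331471 + (1-p)*0.078321] = 0.198394
  V(1,1) = exp(-r*dt) * [p*0.078321 + (1-p)*0.000000] = 0.037195
  V(0,0) = exp(-r*dt) * [p*0.198394 + (1-p)*0.037195] = 0.113679

Answer: Price = V(0,0) = 0.1137


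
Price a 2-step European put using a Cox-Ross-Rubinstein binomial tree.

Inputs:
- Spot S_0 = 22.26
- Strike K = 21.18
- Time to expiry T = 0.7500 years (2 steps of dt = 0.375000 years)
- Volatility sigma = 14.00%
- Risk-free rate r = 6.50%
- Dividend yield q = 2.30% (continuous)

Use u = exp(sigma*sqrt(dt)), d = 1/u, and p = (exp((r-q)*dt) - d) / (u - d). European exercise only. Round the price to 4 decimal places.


dt = T/N = 0.375000
u = exp(sigma*sqrt(dt)) = 1.089514; d = 1/u = 0.917840
p = (exp((r-q)*dt) - d) / (u - d) = 0.571050
Discount per step: exp(-r*dt) = 0.975920
Stock lattice S(k, i) with i counting down-moves:
  k=0: S(0,0) = 22.2600
  k=1: S(1,0) = 24.2526; S(1,1) = 20.4311
  k=2: S(2,0) = 26.4235; S(2,1) = 22.2600; S(2,2) = 18.7525
Terminal payoffs V(N, i) = max(K - S_T, 0):
  V(2,0) = 0.000000; V(2,1) = 0.000000; V(2,2) = 2.427500
Backward induction: V(k, i) = exp(-r*dt) * [p * V(k+1, i) + (1-p) * V(k+1, i+1)].
  V(1,0) = exp(-r*dt) * [p*0.000000 + (1-p)*0.000000] = 0.000000
  V(1,1) = exp(-r*dt) * [p*0.000000 + (1-p)*2.427500] = 1.016202
  V(0,0) = exp(-r*dt) * [p*0.000000 + (1-p)*1.016202] = 0.425404

Answer: Price = V(0,0) = 0.4254


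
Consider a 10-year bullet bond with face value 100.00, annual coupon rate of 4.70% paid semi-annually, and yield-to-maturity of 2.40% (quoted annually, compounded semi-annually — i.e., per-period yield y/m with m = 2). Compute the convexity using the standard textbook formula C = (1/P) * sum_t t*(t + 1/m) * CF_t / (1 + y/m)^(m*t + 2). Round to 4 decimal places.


Coupon per period c = face * coupon_rate / m = 2.350000
Periods per year m = 2; per-period yield y/m = 0.012000
Number of cashflows N = 20
Cashflows (t years, CF_t, discount factor 1/(1+y/m)^(m*t), PV):
  t = 0.5000: CF_t = 2.350000, DF = 0.988142, PV = 2.322134
  t = 1.0000: CF_t = 2.350000, DF = 0.976425, PV = 2.294599
  t = 1.5000: CF_t = 2.350000, DF = 0.964847, PV = 2.267391
  t = 2.0000: CF_t = 2.350000, DF = 0.953406, PV = 2.240504
  t = 2.5000: CF_t = 2.350000, DF = 0.942101, PV = 2.213937
  t = 3.0000: CF_t = 2.350000, DF = 0.930930, PV = 2.187685
  t = 3.5000: CF_t = 2.350000, DF = 0.919891, PV = 2.161744
  t = 4.0000: CF_t = 2.350000, DF = 0.908983, PV = 2.136111
  t = 4.5000: CF_t = 2.350000, DF = 0.898205, PV = 2.110781
  t = 5.0000: CF_t = 2.350000, DF = 0.887554, PV = 2.085752
  t = 5.5000: CF_t = 2.350000, DF = 0.877030, PV = 2.061020
  t = 6.0000: CF_t = 2.350000, DF = 0.866630, PV = 2.036581
  t = 6.5000: CF_t = 2.350000, DF = 0.856354, PV = 2.012432
  t = 7.0000: CF_t = 2.350000, DF = 0.846200, PV = 1.988569
  t = 7.5000: CF_t = 2.350000, DF = 0.836166, PV = 1.964989
  t = 8.0000: CF_t = 2.350000, DF = 0.826251, PV = 1.941689
  t = 8.5000: CF_t = 2.350000, DF = 0.816453, PV = 1.918665
  t = 9.0000: CF_t = 2.350000, DF = 0.806772, PV = 1.895914
  t = 9.5000: CF_t = 2.350000, DF = 0.797205, PV = 1.873433
  t = 10.0000: CF_t = 102.350000, DF = 0.787752, PV = 80.626461
Price P = sum_t PV_t = 120.340392
Convexity numerator sum_t t*(t + 1/m) * CF_t / (1+y/m)^(m*t + 2):
  t = 0.5000: term = 1.133695
  t = 1.0000: term = 3.360757
  t = 1.5000: term = 6.641812
  t = 2.0000: term = 10.938425
  t = 2.5000: term = 16.213080
  t = 3.0000: term = 22.429163
  t = 3.5000: term = 29.550939
  t = 4.0000: term = 37.543542
  t = 4.5000: term = 46.372952
  t = 5.0000: term = 56.005981
  t = 5.5000: term = 66.410254
  t = 6.0000: term = 77.554195
  t = 6.5000: term = 89.407010
  t = 7.0000: term = 101.938671
  t = 7.5000: term = 115.119899
  t = 8.0000: term = 128.922153
  t = 8.5000: term = 143.317611
  t = 9.0000: term = 158.279156
  t = 9.5000: term = 173.780365
  t = 10.0000: term = 8266.199280
Convexity = (1/P) * sum = 9551.118939 / 120.340392 = 79.367524

Answer: Convexity = 79.3675


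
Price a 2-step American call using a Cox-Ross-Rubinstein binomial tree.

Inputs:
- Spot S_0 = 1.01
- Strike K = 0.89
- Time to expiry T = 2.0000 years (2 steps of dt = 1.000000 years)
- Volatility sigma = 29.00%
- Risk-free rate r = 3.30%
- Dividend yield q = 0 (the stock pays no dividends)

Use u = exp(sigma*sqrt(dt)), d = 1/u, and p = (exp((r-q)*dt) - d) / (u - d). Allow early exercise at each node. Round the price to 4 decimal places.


Answer: Price = V(0,0) = 0.2574

Derivation:
dt = T/N = 1.000000
u = exp(sigma*sqrt(dt)) = 1.336427; d = 1/u = 0.748264
p = (exp((r-q)*dt) - d) / (u - d) = 0.485047
Discount per step: exp(-r*dt) = 0.967539
Stock lattice S(k, i) with i counting down-moves:
  k=0: S(0,0) = 1.0100
  k=1: S(1,0) = 1.3498; S(1,1) = 0.7557
  k=2: S(2,0) = 1.8039; S(2,1) = 1.0100; S(2,2) = 0.5655
Terminal payoffs V(N, i) = max(S_T - K, 0):
  V(2,0) = 0.913899; V(2,1) = 0.120000; V(2,2) = 0.000000
Backward induction: V(k, i) = exp(-r*dt) * [p * V(k+1, i) + (1-p) * V(k+1, i+1)]; then take max(V_cont, immediate exercise) for American.
  V(1,0) = exp(-r*dt) * [p*0.913899 + (1-p)*0.120000] = 0.488682; exercise = 0.459792; V(1,0) = max -> 0.488682
  V(1,1) = exp(-r*dt) * [p*0.120000 + (1-p)*0.000000] = 0.056316; exercise = 0.000000; V(1,1) = max -> 0.056316
  V(0,0) = exp(-r*dt) * [p*0.488682 + (1-p)*0.056316] = 0.257398; exercise = 0.120000; V(0,0) = max -> 0.257398


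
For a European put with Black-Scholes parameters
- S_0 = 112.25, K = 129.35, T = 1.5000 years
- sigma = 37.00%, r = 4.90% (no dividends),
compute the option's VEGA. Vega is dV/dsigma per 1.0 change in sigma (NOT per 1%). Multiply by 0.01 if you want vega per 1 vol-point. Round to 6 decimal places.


d1 = 0.0758715501; d2 = -0.3772840523
phi(d1) = 0.3977956773; exp(-qT) = 1.0000000000; exp(-rT) = 0.9291361458
Vega = S * exp(-qT) * phi(d1) * sqrt(T) = 112.2500 * 1.0000000000 * 0.3977956773 * 1.2247448714 = 54.688000

Answer: Vega = 54.688000


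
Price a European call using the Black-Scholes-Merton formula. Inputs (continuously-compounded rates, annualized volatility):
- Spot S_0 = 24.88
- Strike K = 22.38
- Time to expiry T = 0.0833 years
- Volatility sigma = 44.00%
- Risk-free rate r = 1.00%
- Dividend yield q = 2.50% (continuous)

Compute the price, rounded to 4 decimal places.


Answer: Price = 2.8112

Derivation:
d1 = (ln(S/K) + (r - q + 0.5*sigma^2) * T) / (sigma * sqrt(T)) = 0.88754262
d2 = d1 - sigma * sqrt(T) = 0.76055097
exp(-rT) = 0.99916735; exp(-qT) = 0.99791967
C = S_0 * exp(-qT) * N(d1) - K * exp(-rT) * N(d2)
N(d1) = 0.81260659; N(d2) = 0.77653734
C = 24.8800 * 0.99791967 * 0.81260659 - 22.3800 * 0.99916735 * 0.77653734 = 2.8112


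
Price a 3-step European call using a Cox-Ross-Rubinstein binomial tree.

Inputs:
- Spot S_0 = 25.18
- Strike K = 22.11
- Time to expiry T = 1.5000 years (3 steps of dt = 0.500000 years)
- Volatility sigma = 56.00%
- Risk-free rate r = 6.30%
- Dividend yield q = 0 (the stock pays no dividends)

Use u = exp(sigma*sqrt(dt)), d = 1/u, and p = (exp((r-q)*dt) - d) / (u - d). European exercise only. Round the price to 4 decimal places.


dt = T/N = 0.500000
u = exp(sigma*sqrt(dt)) = 1.485839; d = 1/u = 0.673020
p = (exp((r-q)*dt) - d) / (u - d) = 0.441649
Discount per step: exp(-r*dt) = 0.968991
Stock lattice S(k, i) with i counting down-moves:
  k=0: S(0,0) = 25.1800
  k=1: S(1,0) = 37.4134; S(1,1) = 16.9467
  k=2: S(2,0) = 55.5903; S(2,1) = 25.1800; S(2,2) = 11.4054
  k=3: S(3,0) = 82.5983; S(3,1) = 37.4134; S(3,2) = 16.9467; S(3,3) = 7.6761
Terminal payoffs V(N, i) = max(S_T - K, 0):
  V(3,0) = 60.488327; V(3,1) = 15.303434; V(3,2) = 0.000000; V(3,3) = 0.000000
Backward induction: V(k, i) = exp(-r*dt) * [p * V(k+1, i) + (1-p) * V(k+1, i+1)].
  V(2,0) = exp(-r*dt) * [p*60.488327 + (1-p)*15.303434] = 34.165960
  V(2,1) = exp(-r*dt) * [p*15.303434 + (1-p)*0.000000] = 6.549171
  V(2,2) = exp(-r*dt) * [p*0.000000 + (1-p)*0.000000] = 0.000000
  V(1,0) = exp(-r*dt) * [p*34.165960 + (1-p)*6.549171] = 18.164812
  V(1,1) = exp(-r*dt) * [p*6.549171 + (1-p)*0.000000] = 2.802746
  V(0,0) = exp(-r*dt) * [p*18.164812 + (1-p)*2.802746] = 9.290098

Answer: Price = V(0,0) = 9.2901


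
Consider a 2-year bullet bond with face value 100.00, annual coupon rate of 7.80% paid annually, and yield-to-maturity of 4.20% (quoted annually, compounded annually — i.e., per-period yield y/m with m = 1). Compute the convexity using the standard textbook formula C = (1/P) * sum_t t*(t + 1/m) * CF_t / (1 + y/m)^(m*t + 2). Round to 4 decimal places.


Coupon per period c = face * coupon_rate / m = 7.800000
Periods per year m = 1; per-period yield y/m = 0.042000
Number of cashflows N = 2
Cashflows (t years, CF_t, discount factor 1/(1+y/m)^(m*t), PV):
  t = 1.0000: CF_t = 7.800000, DF = 0.959693, PV = 7.485605
  t = 2.0000: CF_t = 107.800000, DF = 0.921010, PV = 99.284927
Price P = sum_t PV_t = 106.770532
Convexity numerator sum_t t*(t + 1/m) * CF_t / (1+y/m)^(m*t + 2):
  t = 1.0000: term = 13.788640
  t = 2.0000: term = 548.654740
Convexity = (1/P) * sum = 562.443380 / 106.770532 = 5.267777

Answer: Convexity = 5.2678


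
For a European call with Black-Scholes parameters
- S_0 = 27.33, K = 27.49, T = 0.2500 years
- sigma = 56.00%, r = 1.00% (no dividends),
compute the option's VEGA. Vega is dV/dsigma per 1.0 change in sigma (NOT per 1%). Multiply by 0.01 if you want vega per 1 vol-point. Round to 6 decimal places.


Answer: Vega = 5.407013

Derivation:
d1 = 0.1280810634; d2 = -0.1519189366
phi(d1) = 0.3956833881; exp(-qT) = 1.0000000000; exp(-rT) = 0.9975031224
Vega = S * exp(-qT) * phi(d1) * sqrt(T) = 27.3300 * 1.0000000000 * 0.3956833881 * 0.5000000000 = 5.407013


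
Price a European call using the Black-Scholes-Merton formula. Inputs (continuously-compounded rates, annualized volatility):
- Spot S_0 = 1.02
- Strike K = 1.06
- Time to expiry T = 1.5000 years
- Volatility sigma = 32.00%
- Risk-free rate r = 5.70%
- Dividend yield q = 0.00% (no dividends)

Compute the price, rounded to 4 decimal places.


d1 = (ln(S/K) + (r - q + 0.5*sigma^2) * T) / (sigma * sqrt(T)) = 0.31596815
d2 = d1 - sigma * sqrt(T) = -0.07595021
exp(-rT) = 0.91805314; exp(-qT) = 1.00000000
C = S_0 * exp(-qT) * N(d1) - K * exp(-rT) * N(d2)
N(d1) = 0.62398666; N(d2) = 0.46972936
C = 1.0200 * 1.00000000 * 0.62398666 - 1.0600 * 0.91805314 * 0.46972936 = 0.1794

Answer: Price = 0.1794


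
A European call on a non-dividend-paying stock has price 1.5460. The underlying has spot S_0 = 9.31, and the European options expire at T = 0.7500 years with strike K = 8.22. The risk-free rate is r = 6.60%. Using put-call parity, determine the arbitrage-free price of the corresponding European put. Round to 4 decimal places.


Put-call parity: C - P = S_0 * exp(-qT) - K * exp(-rT).
S_0 * exp(-qT) = 9.3100 * 1.00000000 = 9.31000000
K * exp(-rT) = 8.2200 * 0.95170516 = 7.82301640
P = C - S*exp(-qT) + K*exp(-rT)
P = 1.5460 - 9.31000000 + 7.82301640 = 0.0590

Answer: Put price = 0.0590


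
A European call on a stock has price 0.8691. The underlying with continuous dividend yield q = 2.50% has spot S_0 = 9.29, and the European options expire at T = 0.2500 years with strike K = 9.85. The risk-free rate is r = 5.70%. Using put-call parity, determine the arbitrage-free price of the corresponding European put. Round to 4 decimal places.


Put-call parity: C - P = S_0 * exp(-qT) - K * exp(-rT).
S_0 * exp(-qT) = 9.2900 * 0.99376949 = 9.23211857
K * exp(-rT) = 9.8500 * 0.98585105 = 9.71063285
P = C - S*exp(-qT) + K*exp(-rT)
P = 0.8691 - 9.23211857 + 9.71063285 = 1.3476

Answer: Put price = 1.3476
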